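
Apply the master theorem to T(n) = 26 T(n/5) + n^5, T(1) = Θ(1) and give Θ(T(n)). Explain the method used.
T(n) = Θ(n^5)

log_5 26 ≈ 2.024. f(n) = n^5 dominates n^(log_5 26) since 5 > 2.024, and the regularity condition a·f(n/b) = 26·(n/5)^5 = (26/3125)·n^5 ≤ c·f(n) holds with c = 26/3125 ≈ 0.00832 < 1. So this is Case 3: T(n) = Θ(f(n)) = Θ(n^5).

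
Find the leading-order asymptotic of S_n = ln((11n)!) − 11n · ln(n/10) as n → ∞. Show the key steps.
S_n ~ 11n · (ln 110 − 1) + O(ln n)

Stirling: ln((11n)!) = 11n ln(11n) − 11n + O(ln n).
  S_n = 11n ln(11n) − 11n − 11n ln(n/10) + O(ln n)
      = 11n ln(11n) − 11n ln n + 11n ln 10 − 11n + O(ln n)
      = 11n ln 11 + 11n ln 10 − 11n + O(ln n)
      = 11n (ln 110 − 1) + O(ln n).
Numerically ln(110) − 1 ≈ 3.7005.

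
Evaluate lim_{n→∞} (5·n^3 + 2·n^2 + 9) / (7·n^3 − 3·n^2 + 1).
lim = 5/7

For large n the leading n^3 terms dominate both numerator and denominator. Dividing top and bottom by n^3, every other term tends to 0, leaving 5/7.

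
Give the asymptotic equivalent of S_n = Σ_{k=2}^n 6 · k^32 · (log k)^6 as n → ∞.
S_n ~ 2 · n^33 · (log n)^6 / 11

By integral comparison, S_n = ∫_1^n 6 · x^32 · (log x)^6 dx + O(n^32 · (log n)^6). For the integral, the leading term of ∫_1^n x^32 (log x)^6 dx is n^33/33 · (log n)^6 (by repeated integration by parts; each step lowers the log-exponent and produces a relatively O(1/log n) correction). Hence S_n ~ 2 · n^33 · (log n)^6 / 11.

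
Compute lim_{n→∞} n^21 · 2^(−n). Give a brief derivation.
lim = 0

Exponentials with base > 1 dominate every fixed polynomial: for any fixed c, n^c / 2^n → 0 as n → ∞ (e.g. by the ratio test, or by writing 2^n = e^(n ln 2) and noting e^(n ln 2) / n^c → ∞). Hence n^21 · 2^(−n) = n^21 / 2^n → 0.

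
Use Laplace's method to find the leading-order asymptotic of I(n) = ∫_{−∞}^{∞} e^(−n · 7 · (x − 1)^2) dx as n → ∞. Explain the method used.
I(n) = sqrt(π/(7n))

Here φ(x) = 7 · (x − 1)^2 has its unique minimum at x* = 1 with φ(x*) = 0 and φ''(x*) = 14. Laplace's method gives
  I(n) ~ e^(−n φ(x*)) · sqrt(2π / (n · φ''(x*))) = sqrt(2π / (14n)) = sqrt(π/(7n)).
This is exact: substituting u = (x − 1)·sqrt(7n) gives I(n) = (1/sqrt(7n)) ∫_{−∞}^{∞} e^(−u^2) du = sqrt(π/(7n)).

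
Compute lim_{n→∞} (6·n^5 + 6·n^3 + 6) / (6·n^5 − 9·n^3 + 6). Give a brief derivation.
lim = 6/6 = 1

For large n the leading n^5 terms dominate both numerator and denominator. Dividing top and bottom by n^5, every other term tends to 0, leaving 6/6 = 1.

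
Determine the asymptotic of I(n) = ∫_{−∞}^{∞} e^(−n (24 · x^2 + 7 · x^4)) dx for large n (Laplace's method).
I(n) ~ sqrt(π/(24n))

φ(x) = 24 · x^2 + 7 · x^4 has its unique global minimum at x* = 0 (since φ'(x) = 48x + 28x^3 = 0 only at x = 0 for real x with both coefficients positive, and φ → ∞ as |x| → ∞). At x* = 0, φ(0) = 0 and φ''(0) = 48. Laplace's method then gives
  I(n) ~ sqrt(2π / (n · φ''(0))) · e^(−n φ(0)) = sqrt(2π / (48n)) = sqrt(π/(24n)).
The 7 · x^4 term contributes only at subleading order (an O(1/n) relative correction).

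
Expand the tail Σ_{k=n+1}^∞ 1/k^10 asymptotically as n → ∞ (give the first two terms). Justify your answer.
Σ_{k>n} 1/k^10 = 1/(9 · n^9) − 1/(2 · n^10) + O(1/n^11)

Compare to the integral: ∫_{n}^∞ x^(−10) dx = [−x^(−9)/9]_{n}^∞ = 1/((10−1)·n^9). The Euler-Maclaurin correction adds −f(n)/2 = −1/(2·n^10). Euler-Maclaurin then gives
  Σ_{k>n} 1/k^10 = ∫_{n}^∞ dx/x^10 − 1/(2·n^10) + O(1/n^11).
(Equivalently this is ζ(10) − Σ_{k≤n} 1/k^10.)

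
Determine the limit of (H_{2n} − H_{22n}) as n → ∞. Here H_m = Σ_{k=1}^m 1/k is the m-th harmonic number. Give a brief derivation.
lim = ln(2/22) = −ln 11

Euler-Maclaurin gives H_m = ln m + γ + 1/(2m) + O(1/m^2). The γ and O(1/m) terms cancel in the difference:
  H_{2n} − H_{22n} = ln(2n) − ln(22n) + O(1/n) = ln(2/22) + O(1/n).
Hence the limit is ln(2/22) = −ln 11.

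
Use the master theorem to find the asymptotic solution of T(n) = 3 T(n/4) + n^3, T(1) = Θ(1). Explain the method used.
T(n) = Θ(n^3)

log_4 3 ≈ 0.792. f(n) = n^3 dominates n^(log_4 3) since 3 > 0.792, and the regularity condition a·f(n/b) = 3·(n/4)^3 = (3/64)·n^3 ≤ c·f(n) holds with c = 3/64 ≈ 0.0469 < 1. So this is Case 3: T(n) = Θ(f(n)) = Θ(n^3).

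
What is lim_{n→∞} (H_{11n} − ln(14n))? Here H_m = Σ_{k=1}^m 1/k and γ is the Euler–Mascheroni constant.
lim = ln(11/14) + γ

By Euler-Maclaurin, H_m = ln m + γ + O(1/m). So
  H_{11n} − ln(14n) = ln(11n) + γ − ln(14n) + O(1/n)
                       = ln(11/14) + γ + O(1/n).
Hence the limit is ln(11/14) + γ.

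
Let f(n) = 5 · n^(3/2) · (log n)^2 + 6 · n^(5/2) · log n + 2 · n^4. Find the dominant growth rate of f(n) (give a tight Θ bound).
f(n) ∈ Θ(n^4)

Compare the terms by growth order. For large n, n^a · (log n)^b dominates n^a' · (log n)^b' iff a > a', or (a = a' and b > b'). Ranking the 3 terms shows the dominant one is 2 · n^4. Hence f(n) ∈ Θ(n^4).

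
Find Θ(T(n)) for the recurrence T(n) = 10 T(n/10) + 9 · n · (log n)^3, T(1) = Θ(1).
T(n) = Θ(n · (log n)^4)

Here log_10 10 = 1 and f(n) = 9 · n · (log n)^3 = Θ(n^(log_10 10) · (log n)^3). This is the extended Case 2 of the master theorem (f matches the critical exponent up to log factors), giving T(n) = Θ(n^(log_10 10) · (log n)^(3+1)) = Θ(n · (log n)^4).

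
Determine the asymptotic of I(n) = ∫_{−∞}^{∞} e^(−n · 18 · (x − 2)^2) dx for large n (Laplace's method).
I(n) = sqrt(π/(18n))

Here φ(x) = 18 · (x − 2)^2 has its unique minimum at x* = 2 with φ(x*) = 0 and φ''(x*) = 36. Laplace's method gives
  I(n) ~ e^(−n φ(x*)) · sqrt(2π / (n · φ''(x*))) = sqrt(2π / (36n)) = sqrt(π/(18n)).
This is exact: substituting u = (x − 2)·sqrt(18n) gives I(n) = (1/sqrt(18n)) ∫_{−∞}^{∞} e^(−u^2) du = sqrt(π/(18n)).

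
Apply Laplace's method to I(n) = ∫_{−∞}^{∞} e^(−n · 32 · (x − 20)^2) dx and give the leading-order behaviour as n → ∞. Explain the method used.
I(n) = sqrt(π/(32n))

Here φ(x) = 32 · (x − 20)^2 has its unique minimum at x* = 20 with φ(x*) = 0 and φ''(x*) = 64. Laplace's method gives
  I(n) ~ e^(−n φ(x*)) · sqrt(2π / (n · φ''(x*))) = sqrt(2π / (64n)) = sqrt(π/(32n)).
This is exact: substituting u = (x − 20)·sqrt(32n) gives I(n) = (1/sqrt(32n)) ∫_{−∞}^{∞} e^(−u^2) du = sqrt(π/(32n)).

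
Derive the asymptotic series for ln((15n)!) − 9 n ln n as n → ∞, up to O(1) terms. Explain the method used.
ln((15n)!) − 9 n ln n = 6 n ln n + 15(ln 15 − 1) n + (1/2) ln(2π·15n) + O(1/n)

Stirling: ln((15n)!) = 15n ln(15n) − 15n + (1/2) ln(2π·15n) + O(1/n).
Expand 15n ln(15n) = 15n (ln n + ln 15) = 15n ln n + 15n ln 15.
Subtract 9n ln n: leading term is (15 − 9) n ln n = 6 n ln n. The next term is 15n ln 15 − 15n = 15(ln 15 − 1) n. Then the (1/2) ln(2π·15n) correction.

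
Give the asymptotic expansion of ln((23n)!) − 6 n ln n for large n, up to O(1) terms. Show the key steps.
ln((23n)!) − 6 n ln n = 17 n ln n + 23(ln 23 − 1) n + (1/2) ln(2π·23n) + O(1/n)

Stirling: ln((23n)!) = 23n ln(23n) − 23n + (1/2) ln(2π·23n) + O(1/n).
Expand 23n ln(23n) = 23n (ln n + ln 23) = 23n ln n + 23n ln 23.
Subtract 6n ln n: leading term is (23 − 6) n ln n = 17 n ln n. The next term is 23n ln 23 − 23n = 23(ln 23 − 1) n. Then the (1/2) ln(2π·23n) correction.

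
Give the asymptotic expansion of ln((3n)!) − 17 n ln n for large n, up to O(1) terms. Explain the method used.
ln((3n)!) − 17 n ln n = −14 n ln n + 3(ln 3 − 1) n + (1/2) ln(2π·3n) + O(1/n)

Stirling: ln((3n)!) = 3n ln(3n) − 3n + (1/2) ln(2π·3n) + O(1/n).
Expand 3n ln(3n) = 3n (ln n + ln 3) = 3n ln n + 3n ln 3.
Subtract 17n ln n: leading term is (3 − 17) n ln n = −14 n ln n. The next term is 3n ln 3 − 3n = 3(ln 3 − 1) n. Then the (1/2) ln(2π·3n) correction.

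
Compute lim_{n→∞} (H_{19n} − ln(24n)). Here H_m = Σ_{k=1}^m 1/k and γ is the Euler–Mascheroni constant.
lim = ln(19/24) + γ

By Euler-Maclaurin, H_m = ln m + γ + O(1/m). So
  H_{19n} − ln(24n) = ln(19n) + γ − ln(24n) + O(1/n)
                       = ln(19/24) + γ + O(1/n).
Hence the limit is ln(19/24) + γ.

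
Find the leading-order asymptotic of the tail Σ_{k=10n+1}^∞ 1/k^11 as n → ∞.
Σ_{k>10n} 1/k^11 ~ 1/(10 · (10n)^10)

Compare to the integral: ∫_{10n}^∞ x^(−11) dx = [−x^(−10)/10]_{10n}^∞ = 1/((11−1)·(10n)^10). Euler-Maclaurin then gives
  Σ_{k>10n} 1/k^11 = ∫_{10n}^∞ dx/x^11 − 1/(2·(10n)^11) + O(1/(10n)^12).
(Equivalently this is ζ(11) − Σ_{k≤10n} 1/k^11.)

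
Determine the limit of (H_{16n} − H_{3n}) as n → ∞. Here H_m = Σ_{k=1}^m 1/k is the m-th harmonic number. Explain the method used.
lim = ln(16/3)

Euler-Maclaurin gives H_m = ln m + γ + 1/(2m) + O(1/m^2). The γ and O(1/m) terms cancel in the difference:
  H_{16n} − H_{3n} = ln(16n) − ln(3n) + O(1/n) = ln(16/3) + O(1/n).
Hence the limit is ln(16/3).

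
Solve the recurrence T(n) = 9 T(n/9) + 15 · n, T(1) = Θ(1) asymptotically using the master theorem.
T(n) = Θ(n log n)

log_9 9 = 1, and f(n) = 15 · n = Θ(n^(log_9 9)). This is Case 2 of the master theorem: T(n) = Θ(f(n) · log n) = Θ(n log n).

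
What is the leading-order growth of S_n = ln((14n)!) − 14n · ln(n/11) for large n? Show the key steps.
S_n ~ 14n · (ln 154 − 1) + O(ln n)

Stirling: ln((14n)!) = 14n ln(14n) − 14n + O(ln n).
  S_n = 14n ln(14n) − 14n − 14n ln(n/11) + O(ln n)
      = 14n ln(14n) − 14n ln n + 14n ln 11 − 14n + O(ln n)
      = 14n ln 14 + 14n ln 11 − 14n + O(ln n)
      = 14n (ln 154 − 1) + O(ln n).
Numerically ln(154) − 1 ≈ 4.0370.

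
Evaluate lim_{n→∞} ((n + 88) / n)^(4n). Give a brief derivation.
lim = e^352

Rewrite as (1 + 88/n)^(4n). By the standard limit (1 + x/n)^n → e^x, we have (1 + 88/n)^n → e^88, and raising to the 4th power gives e^352.
More precisely, ln[(1 + 88/n)^(4n)] = 4n · ln(1 + 88/n) = 4n · (88/n + O(1/n^2)) = 352 + O(1/n) → 352.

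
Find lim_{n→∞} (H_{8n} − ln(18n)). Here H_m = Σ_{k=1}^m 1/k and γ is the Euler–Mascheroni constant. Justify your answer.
lim = ln(4/9) + γ

By Euler-Maclaurin, H_m = ln m + γ + O(1/m). So
  H_{8n} − ln(18n) = ln(8n) + γ − ln(18n) + O(1/n)
                       = ln(8/18) + γ + O(1/n).
Hence the limit is ln(8/18) + γ (= ln(4/9)).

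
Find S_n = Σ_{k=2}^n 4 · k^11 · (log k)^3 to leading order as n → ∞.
S_n ~ n^12 · (log n)^3 / 3

By integral comparison, S_n = ∫_1^n 4 · x^11 · (log x)^3 dx + O(n^11 · (log n)^3). For the integral, the leading term of ∫_1^n x^11 (log x)^3 dx is n^12/12 · (log n)^3 (by repeated integration by parts; each step lowers the log-exponent and produces a relatively O(1/log n) correction). Hence S_n ~ n^12 · (log n)^3 / 3.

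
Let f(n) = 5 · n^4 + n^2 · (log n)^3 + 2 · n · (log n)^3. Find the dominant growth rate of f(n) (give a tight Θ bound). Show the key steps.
f(n) ∈ Θ(n^4)

Compare the terms by growth order. For large n, n^a · (log n)^b dominates n^a' · (log n)^b' iff a > a', or (a = a' and b > b'). Ranking the 3 terms shows the dominant one is 5 · n^4. Hence f(n) ∈ Θ(n^4).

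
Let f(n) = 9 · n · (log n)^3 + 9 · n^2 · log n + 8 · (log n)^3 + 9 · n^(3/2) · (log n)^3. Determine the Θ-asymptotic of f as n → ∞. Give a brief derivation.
f(n) ∈ Θ(n^2 · log n)

Compare the terms by growth order. For large n, n^a · (log n)^b dominates n^a' · (log n)^b' iff a > a', or (a = a' and b > b'). Ranking the 4 terms shows the dominant one is 9 · n^2 · log n. Hence f(n) ∈ Θ(n^2 · log n).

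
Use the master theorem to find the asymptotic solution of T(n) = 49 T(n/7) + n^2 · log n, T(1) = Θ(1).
T(n) = Θ(n^2 · (log n)^2)

Here log_7 49 = 2 and f(n) = n^2 · log n = Θ(n^(log_7 49) · (log n)^1). This is the extended Case 2 of the master theorem (f matches the critical exponent up to log factors), giving T(n) = Θ(n^(log_7 49) · (log n)^(1+1)) = Θ(n^2 · (log n)^2).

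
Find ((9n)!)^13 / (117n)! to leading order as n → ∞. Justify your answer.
((9n)!)^13/(117n)! ~ ((2π·9n)^(12/2) / sqrt(13)) · 13^(−13·9n)  →  0

Write N = 9n. Stirling: N! ~ sqrt(2π N)(N/e)^N and (13N)! ~ sqrt(2π·13N)·(13N/e)^(13N).
  (N!)^13/(13N)! ~ (2π N)^(13/2) (N/e)^(13N) / [sqrt(2π·13N) (13N/e)^(13N)]
     = (2π N)^(13/2) / sqrt(2π·13N) · (N/(13N))^(13N)
     = (2π N)^((13−1)/2) / sqrt(13) · 13^(−13N).
Since 13^13 > 1, the factor 13^(−13N) decays exponentially, so the ratio → 0. Substituting N = 9n gives the stated form.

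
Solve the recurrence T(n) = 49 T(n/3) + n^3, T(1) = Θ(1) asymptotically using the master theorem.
T(n) = Θ(n^(log_3 49))

Master theorem: compare f(n) = n^3 to n^(log_3 49) where log_3 49 ≈ 3.542. Since 3 < log_3 49, we have f(n) = O(n^(log_3 49 − ε)) for some ε > 0 — Case 1. Hence T(n) = Θ(n^(log_3 49)).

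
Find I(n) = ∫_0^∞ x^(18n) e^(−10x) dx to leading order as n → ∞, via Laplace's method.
I(n) ~ (sqrt(2π·18n) / 10) · (18n/(10e))^(18n)

Write the integrand as exp(18n ln x − 10x) and set f(x) = 18n ln x − 10x. Then f'(x) = 18n/x − 10 = 0 at x* = 18n/10, and f''(x*) = −18n/x*^2 = −10^2/(18n). Laplace's method (interior maximum) gives
  I(n) ~ e^(f(x*)) · sqrt(2π / |f''(x*)|)
        = exp(18n ln(18n/10) − 18n) · sqrt(2π · 18n / 10^2)
        = (18n/10)^(18n) e^(−18n) · sqrt(2π·18n) / 10
        = (sqrt(2π·18n) / 10) · (18n/(10e))^(18n).
This matches Γ(18n+1)/10^(18n+1) with Stirling applied to Γ.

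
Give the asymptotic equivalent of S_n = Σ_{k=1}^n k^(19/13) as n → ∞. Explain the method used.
S_n ~ (13/32) · n^(32/13)

Integral comparison: Σ_{k=1}^n k^(19/13) = ∫_0^n x^(19/13) dx + O(n^(19/13)). The integral is n^(1 + 19/13) / (1 + 19/13) = n^((19+13)/13) / ((19+13)/13) = (13/32) · n^(32/13).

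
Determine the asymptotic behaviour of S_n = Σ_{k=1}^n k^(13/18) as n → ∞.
S_n ~ (18/31) · n^(31/18)

Integral comparison: Σ_{k=1}^n k^(13/18) = ∫_0^n x^(13/18) dx + O(n^(13/18)). The integral is n^(1 + 13/18) / (1 + 13/18) = n^((13+18)/18) / ((13+18)/18) = (18/31) · n^(31/18).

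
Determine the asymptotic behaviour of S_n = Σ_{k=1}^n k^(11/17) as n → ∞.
S_n ~ (17/28) · n^(28/17)

Integral comparison: Σ_{k=1}^n k^(11/17) = ∫_0^n x^(11/17) dx + O(n^(11/17)). The integral is n^(1 + 11/17) / (1 + 11/17) = n^((11+17)/17) / ((11+17)/17) = (17/28) · n^(28/17).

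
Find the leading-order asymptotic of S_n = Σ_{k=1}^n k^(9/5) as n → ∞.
S_n ~ (5/14) · n^(14/5)

Integral comparison: Σ_{k=1}^n k^(9/5) = ∫_0^n x^(9/5) dx + O(n^(9/5)). The integral is n^(1 + 9/5) / (1 + 9/5) = n^((9+5)/5) / ((9+5)/5) = (5/14) · n^(14/5).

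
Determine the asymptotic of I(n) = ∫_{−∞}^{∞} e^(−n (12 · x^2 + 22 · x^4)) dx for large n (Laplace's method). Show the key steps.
I(n) ~ sqrt(π/(12n))

φ(x) = 12 · x^2 + 22 · x^4 has its unique global minimum at x* = 0 (since φ'(x) = 24x + 88x^3 = 0 only at x = 0 for real x with both coefficients positive, and φ → ∞ as |x| → ∞). At x* = 0, φ(0) = 0 and φ''(0) = 24. Laplace's method then gives
  I(n) ~ sqrt(2π / (n · φ''(0))) · e^(−n φ(0)) = sqrt(2π / (24n)) = sqrt(π/(12n)).
The 22 · x^4 term contributes only at subleading order (an O(1/n) relative correction).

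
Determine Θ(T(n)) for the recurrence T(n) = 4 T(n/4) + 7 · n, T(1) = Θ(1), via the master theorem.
T(n) = Θ(n log n)

log_4 4 = 1, and f(n) = 7 · n = Θ(n^(log_4 4)). This is Case 2 of the master theorem: T(n) = Θ(f(n) · log n) = Θ(n log n).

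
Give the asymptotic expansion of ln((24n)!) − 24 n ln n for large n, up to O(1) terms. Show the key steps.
ln((24n)!) − 24 n ln n = 24(ln 24 − 1) n + (1/2) ln(2π·24n) + O(1/n)

Stirling: ln((24n)!) = 24n ln(24n) − 24n + (1/2) ln(2π·24n) + O(1/n).
Since 24n ln(24n) = 24n ln n + 24n ln 24, subtracting 24n ln n cancels the n ln n term exactly. What remains is 24(ln 24 − 1) n + (1/2) ln(2π·24n) + O(1/n).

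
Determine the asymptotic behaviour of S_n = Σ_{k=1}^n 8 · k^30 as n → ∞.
S_n ~ 8 · n^31 / 31

By integral comparison (Euler-Maclaurin), Σ_{k=1}^n 8 · k^30 = 8 · ∫_0^n x^30 dx + O(n^30) = 8 · n^31/31 + O(n^30). (Equivalently, Faulhaber's formula gives the same leading term.)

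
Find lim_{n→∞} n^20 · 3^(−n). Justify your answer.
lim = 0

Exponentials with base > 1 dominate every fixed polynomial: for any fixed c, n^c / 3^n → 0 as n → ∞ (e.g. by the ratio test, or by writing 3^n = e^(n ln 3) and noting e^(n ln 3) / n^c → ∞). Hence n^20 · 3^(−n) = n^20 / 3^n → 0.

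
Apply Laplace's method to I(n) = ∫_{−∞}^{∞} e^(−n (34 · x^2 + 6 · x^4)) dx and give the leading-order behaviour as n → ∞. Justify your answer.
I(n) ~ sqrt(π/(34n))

φ(x) = 34 · x^2 + 6 · x^4 has its unique global minimum at x* = 0 (since φ'(x) = 68x + 24x^3 = 0 only at x = 0 for real x with both coefficients positive, and φ → ∞ as |x| → ∞). At x* = 0, φ(0) = 0 and φ''(0) = 68. Laplace's method then gives
  I(n) ~ sqrt(2π / (n · φ''(0))) · e^(−n φ(0)) = sqrt(2π / (68n)) = sqrt(π/(34n)).
The 6 · x^4 term contributes only at subleading order (an O(1/n) relative correction).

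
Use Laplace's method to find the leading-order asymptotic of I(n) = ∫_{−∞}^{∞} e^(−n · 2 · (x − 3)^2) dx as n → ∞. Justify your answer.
I(n) = sqrt(π/(2n))

Here φ(x) = 2 · (x − 3)^2 has its unique minimum at x* = 3 with φ(x*) = 0 and φ''(x*) = 4. Laplace's method gives
  I(n) ~ e^(−n φ(x*)) · sqrt(2π / (n · φ''(x*))) = sqrt(2π / (4n)) = sqrt(π/(2n)).
This is exact: substituting u = (x − 3)·sqrt(2n) gives I(n) = (1/sqrt(2n)) ∫_{−∞}^{∞} e^(−u^2) du = sqrt(π/(2n)).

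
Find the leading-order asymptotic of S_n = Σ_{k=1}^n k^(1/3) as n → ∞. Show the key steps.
S_n ~ (3/4) · n^(4/3)

Integral comparison: Σ_{k=1}^n k^(1/3) = ∫_0^n x^(1/3) dx + O(n^(1/3)). The integral is n^(1 + 1/3) / (1 + 1/3) = n^((1+3)/3) / ((1+3)/3) = (3/4) · n^(4/3).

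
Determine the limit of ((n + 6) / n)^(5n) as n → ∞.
lim = e^30

Rewrite as (1 + 6/n)^(5n). By the standard limit (1 + x/n)^n → e^x, we have (1 + 6/n)^n → e^6, and raising to the 5th power gives e^30.
More precisely, ln[(1 + 6/n)^(5n)] = 5n · ln(1 + 6/n) = 5n · (6/n + O(1/n^2)) = 30 + O(1/n) → 30.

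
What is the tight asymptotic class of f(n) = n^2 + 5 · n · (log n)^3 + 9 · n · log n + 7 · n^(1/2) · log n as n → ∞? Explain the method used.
f(n) ∈ Θ(n^2)

Compare the terms by growth order. For large n, n^a · (log n)^b dominates n^a' · (log n)^b' iff a > a', or (a = a' and b > b'). Ranking the 4 terms shows the dominant one is n^2. Hence f(n) ∈ Θ(n^2).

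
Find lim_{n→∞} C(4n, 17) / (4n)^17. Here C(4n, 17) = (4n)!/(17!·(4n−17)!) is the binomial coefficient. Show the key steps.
lim = 1/17! = 1/355687428096000

With N = 4n → ∞: C(N, 17) / N^17 = [N(N−1)…(N−16)] / (17! · N^17) = (1/17!) · 1 · (1 − 1/(4n)) · … · (1 − 16/(4n)). Each factor → 1 as N → ∞, so the limit is 1/17! = 1/355687428096000.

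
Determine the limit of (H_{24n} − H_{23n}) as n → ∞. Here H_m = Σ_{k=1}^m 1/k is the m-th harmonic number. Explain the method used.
lim = ln(24/23)

Euler-Maclaurin gives H_m = ln m + γ + 1/(2m) + O(1/m^2). The γ and O(1/m) terms cancel in the difference:
  H_{24n} − H_{23n} = ln(24n) − ln(23n) + O(1/n) = ln(24/23) + O(1/n).
Hence the limit is ln(24/23).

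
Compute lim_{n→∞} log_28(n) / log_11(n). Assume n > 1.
lim = ln(11) / ln(28) = log_28(11)

Change of base: log_28(n) = ln n / ln 28 and log_11(n) = ln n / ln 11. The ratio is (ln n / ln 28) · (ln 11 / ln n) = ln 11 / ln 28, a constant independent of n. So the limit is ln 11 / ln 28 = log_28(11).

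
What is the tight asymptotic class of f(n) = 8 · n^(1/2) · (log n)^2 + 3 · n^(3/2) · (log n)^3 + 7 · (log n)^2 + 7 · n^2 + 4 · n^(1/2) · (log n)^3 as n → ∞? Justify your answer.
f(n) ∈ Θ(n^2)

Compare the terms by growth order. For large n, n^a · (log n)^b dominates n^a' · (log n)^b' iff a > a', or (a = a' and b > b'). Ranking the 5 terms shows the dominant one is 7 · n^2. Hence f(n) ∈ Θ(n^2).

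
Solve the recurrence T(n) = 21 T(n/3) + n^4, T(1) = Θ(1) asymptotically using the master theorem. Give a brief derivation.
T(n) = Θ(n^4)

log_3 21 ≈ 2.771. f(n) = n^4 dominates n^(log_3 21) since 4 > 2.771, and the regularity condition a·f(n/b) = 21·(n/3)^4 = (21/81)·n^4 ≤ c·f(n) holds with c = 21/81 ≈ 0.259 < 1. So this is Case 3: T(n) = Θ(f(n)) = Θ(n^4).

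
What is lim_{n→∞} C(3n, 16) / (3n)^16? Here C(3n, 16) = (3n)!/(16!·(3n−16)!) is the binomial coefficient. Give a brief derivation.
lim = 1/16! = 1/20922789888000

With N = 3n → ∞: C(N, 16) / N^16 = [N(N−1)…(N−15)] / (16! · N^16) = (1/16!) · 1 · (1 − 1/(3n)) · … · (1 − 15/(3n)). Each factor → 1 as N → ∞, so the limit is 1/16! = 1/20922789888000.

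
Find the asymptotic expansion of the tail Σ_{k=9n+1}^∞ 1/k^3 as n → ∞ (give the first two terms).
Σ_{k>9n} 1/k^3 = 1/(2 · (9n)^2) − 1/(2 · (9n)^3) + O(1/(9n)^4)

Compare to the integral: ∫_{9n}^∞ x^(−3) dx = [−x^(−2)/2]_{9n}^∞ = 1/((3−1)·(9n)^2). The Euler-Maclaurin correction adds −f(9n)/2 = −1/(2·(9n)^3). Euler-Maclaurin then gives
  Σ_{k>9n} 1/k^3 = ∫_{9n}^∞ dx/x^3 − 1/(2·(9n)^3) + O(1/(9n)^4).
(Equivalently this is ζ(3) − Σ_{k≤9n} 1/k^3.)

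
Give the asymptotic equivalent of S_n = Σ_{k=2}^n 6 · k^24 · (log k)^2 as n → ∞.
S_n ~ 6 · n^25 · (log n)^2 / 25

By integral comparison, S_n = ∫_1^n 6 · x^24 · (log x)^2 dx + O(n^24 · (log n)^2). For the integral, the leading term of ∫_1^n x^24 (log x)^2 dx is n^25/25 · (log n)^2 (by repeated integration by parts; each step lowers the log-exponent and produces a relatively O(1/log n) correction). Hence S_n ~ 6 · n^25 · (log n)^2 / 25.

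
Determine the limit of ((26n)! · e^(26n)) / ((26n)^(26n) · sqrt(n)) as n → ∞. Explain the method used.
lim = sqrt(2π·26)

Stirling: (26n)! ~ sqrt(2π·26n) · (26n/e)^(26n). Hence
  (26n)! · e^(26n) / (26n)^(26n) ~ sqrt(2π·26n).
Dividing by sqrt(n): sqrt(2π·26n) / sqrt(n) = sqrt(2π·26) · n^((1−1)/2), so the limit is sqrt(2π·26).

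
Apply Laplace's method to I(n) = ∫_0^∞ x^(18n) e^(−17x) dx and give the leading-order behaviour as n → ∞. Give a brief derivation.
I(n) ~ (sqrt(2π·18n) / 17) · (18n/(17e))^(18n)

Write the integrand as exp(18n ln x − 17x) and set f(x) = 18n ln x − 17x. Then f'(x) = 18n/x − 17 = 0 at x* = 18n/17, and f''(x*) = −18n/x*^2 = −17^2/(18n). Laplace's method (interior maximum) gives
  I(n) ~ e^(f(x*)) · sqrt(2π / |f''(x*)|)
        = exp(18n ln(18n/17) − 18n) · sqrt(2π · 18n / 17^2)
        = (18n/17)^(18n) e^(−18n) · sqrt(2π·18n) / 17
        = (sqrt(2π·18n) / 17) · (18n/(17e))^(18n).
This matches Γ(18n+1)/17^(18n+1) with Stirling applied to Γ.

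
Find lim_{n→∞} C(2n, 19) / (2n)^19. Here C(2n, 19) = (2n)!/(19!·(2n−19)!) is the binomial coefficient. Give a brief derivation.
lim = 1/19! = 1/121645100408832000

With N = 2n → ∞: C(N, 19) / N^19 = [N(N−1)…(N−18)] / (19! · N^19) = (1/19!) · 1 · (1 − 1/(2n)) · … · (1 − 18/(2n)). Each factor → 1 as N → ∞, so the limit is 1/19! = 1/121645100408832000.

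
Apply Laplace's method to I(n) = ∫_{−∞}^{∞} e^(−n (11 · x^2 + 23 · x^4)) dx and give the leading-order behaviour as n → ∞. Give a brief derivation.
I(n) ~ sqrt(π/(11n))

φ(x) = 11 · x^2 + 23 · x^4 has its unique global minimum at x* = 0 (since φ'(x) = 22x + 92x^3 = 0 only at x = 0 for real x with both coefficients positive, and φ → ∞ as |x| → ∞). At x* = 0, φ(0) = 0 and φ''(0) = 22. Laplace's method then gives
  I(n) ~ sqrt(2π / (n · φ''(0))) · e^(−n φ(0)) = sqrt(2π / (22n)) = sqrt(π/(11n)).
The 23 · x^4 term contributes only at subleading order (an O(1/n) relative correction).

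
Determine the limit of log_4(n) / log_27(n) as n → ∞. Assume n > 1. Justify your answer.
lim = ln(27) / ln(4) = log_4(27)

Change of base: log_4(n) = ln n / ln 4 and log_27(n) = ln n / ln 27. The ratio is (ln n / ln 4) · (ln 27 / ln n) = ln 27 / ln 4, a constant independent of n. So the limit is ln 27 / ln 4 = log_4(27).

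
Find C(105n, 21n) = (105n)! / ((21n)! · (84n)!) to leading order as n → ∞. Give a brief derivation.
C(105n, 21n) ~ (3125/256)^(21n) · sqrt(5/(8π·21n))

Write N = 21n. Apply Stirling to each factorial:
  (5N)! ~ sqrt(2π·5N) · (5N/e)^(5N),
  N! ~ sqrt(2π N) · (N/e)^N,
  (4N)! ~ sqrt(2π·4N) · (4N/e)^(4N).
The exponential factors combine to (5N)^(5N) / (N^N · (4N)^(4N)) = 5^(5N)/4^(4N) = (5^5/4^4)^N = (3125/256)^N.
The square-root prefactors combine to sqrt(2π·5N) / (sqrt(2π N)·sqrt(2π·4N)) = sqrt(5 / (2π·4·N)) = sqrt(5/(8π·21n)).
Substituting N = 21n: C(105n, 21n) ~ (3125/256)^(21n) · sqrt(5/(8π·21n)).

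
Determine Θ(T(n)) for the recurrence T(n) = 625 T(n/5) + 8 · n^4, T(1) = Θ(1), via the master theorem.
T(n) = Θ(n^4 log n)

log_5 625 = 4, and f(n) = 8 · n^4 = Θ(n^(log_5 625)). This is Case 2 of the master theorem: T(n) = Θ(f(n) · log n) = Θ(n^4 log n).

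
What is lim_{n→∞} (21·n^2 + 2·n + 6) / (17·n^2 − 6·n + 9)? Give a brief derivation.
lim = 21/17

For large n the leading n^2 terms dominate both numerator and denominator. Dividing top and bottom by n^2, every other term tends to 0, leaving 21/17.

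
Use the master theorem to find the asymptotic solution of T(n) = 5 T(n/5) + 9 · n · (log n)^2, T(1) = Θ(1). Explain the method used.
T(n) = Θ(n · (log n)^3)

Here log_5 5 = 1 and f(n) = 9 · n · (log n)^2 = Θ(n^(log_5 5) · (log n)^2). This is the extended Case 2 of the master theorem (f matches the critical exponent up to log factors), giving T(n) = Θ(n^(log_5 5) · (log n)^(2+1)) = Θ(n · (log n)^3).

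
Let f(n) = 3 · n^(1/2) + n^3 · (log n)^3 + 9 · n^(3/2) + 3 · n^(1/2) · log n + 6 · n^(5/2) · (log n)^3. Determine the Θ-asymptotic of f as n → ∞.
f(n) ∈ Θ(n^3 · (log n)^3)

Compare the terms by growth order. For large n, n^a · (log n)^b dominates n^a' · (log n)^b' iff a > a', or (a = a' and b > b'). Ranking the 5 terms shows the dominant one is n^3 · (log n)^3. Hence f(n) ∈ Θ(n^3 · (log n)^3).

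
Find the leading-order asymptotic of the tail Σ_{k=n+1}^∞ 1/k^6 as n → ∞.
Σ_{k>n} 1/k^6 ~ 1/(5 · n^5)

Compare to the integral: ∫_{n}^∞ x^(−6) dx = [−x^(−5)/5]_{n}^∞ = 1/((6−1)·n^5). Euler-Maclaurin then gives
  Σ_{k>n} 1/k^6 = ∫_{n}^∞ dx/x^6 − 1/(2·n^6) + O(1/n^7).
(Equivalently this is ζ(6) − Σ_{k≤n} 1/k^6.)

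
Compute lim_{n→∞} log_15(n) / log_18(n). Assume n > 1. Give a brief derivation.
lim = ln(18) / ln(15) = log_15(18)

Change of base: log_15(n) = ln n / ln 15 and log_18(n) = ln n / ln 18. The ratio is (ln n / ln 15) · (ln 18 / ln n) = ln 18 / ln 15, a constant independent of n. So the limit is ln 18 / ln 15 = log_15(18).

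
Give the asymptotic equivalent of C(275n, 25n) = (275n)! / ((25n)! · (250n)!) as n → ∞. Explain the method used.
C(275n, 25n) ~ (285311670611/10000000000)^(25n) · sqrt(11/(20π·25n))

Write N = 25n. Apply Stirling to each factorial:
  (11N)! ~ sqrt(2π·11N) · (11N/e)^(11N),
  N! ~ sqrt(2π N) · (N/e)^N,
  (10N)! ~ sqrt(2π·10N) · (10N/e)^(10N).
The exponential factors combine to (11N)^(11N) / (N^N · (10N)^(10N)) = 11^(11N)/10^(10N) = (11^11/10^10)^N = (285311670611/10000000000)^N.
The square-root prefactors combine to sqrt(2π·11N) / (sqrt(2π N)·sqrt(2π·10N)) = sqrt(11 / (2π·10·N)) = sqrt(11/(20π·25n)).
Substituting N = 25n: C(275n, 25n) ~ (285311670611/10000000000)^(25n) · sqrt(11/(20π·25n)).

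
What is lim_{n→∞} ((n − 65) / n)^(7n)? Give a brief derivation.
lim = e^(−455)

Rewrite as (1 − 65/n)^(7n). By the standard limit (1 + x/n)^n → e^x, we have (1 − 65/n)^n → e^(−65), and raising to the 7th power gives e^(−455).
More precisely, ln[(1 − 65/n)^(7n)] = 7n · ln(1 − 65/n) = 7n · (-65/n + O(1/n^2)) = -455 + O(1/n) → -455.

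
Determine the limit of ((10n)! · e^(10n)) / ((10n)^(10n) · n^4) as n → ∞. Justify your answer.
lim = 0

Stirling: (10n)! ~ sqrt(2π·10n) · (10n/e)^(10n). Hence
  (10n)! · e^(10n) / (10n)^(10n) ~ sqrt(2π·10n).
Dividing by n^4: sqrt(2π·10n) / n^4 = sqrt(2π·10) · n^((1−8)/2), so the expression behaves like sqrt(2π·10) · n^((1−8)/2) → 0.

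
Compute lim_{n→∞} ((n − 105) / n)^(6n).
lim = e^(−630)

Rewrite as (1 − 105/n)^(6n). By the standard limit (1 + x/n)^n → e^x, we have (1 − 105/n)^n → e^(−105), and raising to the 6th power gives e^(−630).
More precisely, ln[(1 − 105/n)^(6n)] = 6n · ln(1 − 105/n) = 6n · (-105/n + O(1/n^2)) = -630 + O(1/n) → -630.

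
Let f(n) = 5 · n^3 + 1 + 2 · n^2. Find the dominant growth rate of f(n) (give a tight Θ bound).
f(n) ∈ Θ(n^3)

Compare the terms by growth order. For large n, n^a · (log n)^b dominates n^a' · (log n)^b' iff a > a', or (a = a' and b > b'). Ranking the 3 terms shows the dominant one is 5 · n^3. Hence f(n) ∈ Θ(n^3).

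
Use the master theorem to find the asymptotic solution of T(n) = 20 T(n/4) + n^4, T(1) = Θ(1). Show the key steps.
T(n) = Θ(n^4)

log_4 20 ≈ 2.161. f(n) = n^4 dominates n^(log_4 20) since 4 > 2.161, and the regularity condition a·f(n/b) = 20·(n/4)^4 = (20/256)·n^4 ≤ c·f(n) holds with c = 20/256 ≈ 0.0781 < 1. So this is Case 3: T(n) = Θ(f(n)) = Θ(n^4).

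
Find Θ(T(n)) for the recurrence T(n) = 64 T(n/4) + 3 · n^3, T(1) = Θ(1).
T(n) = Θ(n^3 log n)

log_4 64 = 3, and f(n) = 3 · n^3 = Θ(n^(log_4 64)). This is Case 2 of the master theorem: T(n) = Θ(f(n) · log n) = Θ(n^3 log n).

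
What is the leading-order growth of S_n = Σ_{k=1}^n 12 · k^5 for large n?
S_n ~ 2 · n^6

By integral comparison (Euler-Maclaurin), Σ_{k=1}^n 12 · k^5 = 12 · ∫_0^n x^5 dx + O(n^5) = 12 · n^6/6 = 2 · n^6 + O(n^5). (Equivalently, Faulhaber's formula gives the same leading term.)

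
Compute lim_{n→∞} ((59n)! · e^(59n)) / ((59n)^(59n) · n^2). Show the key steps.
lim = 0

Stirling: (59n)! ~ sqrt(2π·59n) · (59n/e)^(59n). Hence
  (59n)! · e^(59n) / (59n)^(59n) ~ sqrt(2π·59n).
Dividing by n^2: sqrt(2π·59n) / n^2 = sqrt(2π·59) · n^((1−4)/2), so the expression behaves like sqrt(2π·59) · n^((1−4)/2) → 0.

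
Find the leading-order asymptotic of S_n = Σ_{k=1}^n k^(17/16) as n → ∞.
S_n ~ (16/33) · n^(33/16)

Integral comparison: Σ_{k=1}^n k^(17/16) = ∫_0^n x^(17/16) dx + O(n^(17/16)). The integral is n^(1 + 17/16) / (1 + 17/16) = n^((17+16)/16) / ((17+16)/16) = (16/33) · n^(33/16).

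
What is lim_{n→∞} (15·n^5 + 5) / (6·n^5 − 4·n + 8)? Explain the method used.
lim = 15/6 = 5/2

For large n the leading n^5 terms dominate both numerator and denominator. Dividing top and bottom by n^5, every other term tends to 0, leaving 15/6 = 5/2.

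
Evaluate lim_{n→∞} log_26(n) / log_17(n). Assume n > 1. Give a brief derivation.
lim = ln(17) / ln(26) = log_26(17)

Change of base: log_26(n) = ln n / ln 26 and log_17(n) = ln n / ln 17. The ratio is (ln n / ln 26) · (ln 17 / ln n) = ln 17 / ln 26, a constant independent of n. So the limit is ln 17 / ln 26 = log_26(17).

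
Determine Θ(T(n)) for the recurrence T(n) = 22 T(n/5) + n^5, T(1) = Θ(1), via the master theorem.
T(n) = Θ(n^5)

log_5 22 ≈ 1.921. f(n) = n^5 dominates n^(log_5 22) since 5 > 1.921, and the regularity condition a·f(n/b) = 22·(n/5)^5 = (22/3125)·n^5 ≤ c·f(n) holds with c = 22/3125 ≈ 0.00704 < 1. So this is Case 3: T(n) = Θ(f(n)) = Θ(n^5).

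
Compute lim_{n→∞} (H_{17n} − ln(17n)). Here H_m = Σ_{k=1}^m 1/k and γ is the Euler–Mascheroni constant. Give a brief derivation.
lim = γ

By Euler-Maclaurin, H_m = ln m + γ + O(1/m). So
  H_{17n} − ln(17n) = ln(17n) + γ − ln(17n) + O(1/n)
                       = ln(17/17) + γ + O(1/n).
Hence the limit is γ (since ln 1 = 0).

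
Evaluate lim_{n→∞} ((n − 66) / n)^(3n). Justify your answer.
lim = e^(−198)

Rewrite as (1 − 66/n)^(3n). By the standard limit (1 + x/n)^n → e^x, we have (1 − 66/n)^n → e^(−66), and raising to the 3rd power gives e^(−198).
More precisely, ln[(1 − 66/n)^(3n)] = 3n · ln(1 − 66/n) = 3n · (-66/n + O(1/n^2)) = -198 + O(1/n) → -198.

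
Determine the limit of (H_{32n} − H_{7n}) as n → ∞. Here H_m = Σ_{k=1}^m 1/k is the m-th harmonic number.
lim = ln(32/7)

Euler-Maclaurin gives H_m = ln m + γ + 1/(2m) + O(1/m^2). The γ and O(1/m) terms cancel in the difference:
  H_{32n} − H_{7n} = ln(32n) − ln(7n) + O(1/n) = ln(32/7) + O(1/n).
Hence the limit is ln(32/7).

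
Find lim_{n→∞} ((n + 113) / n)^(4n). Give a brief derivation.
lim = e^452

Rewrite as (1 + 113/n)^(4n). By the standard limit (1 + x/n)^n → e^x, we have (1 + 113/n)^n → e^113, and raising to the 4th power gives e^452.
More precisely, ln[(1 + 113/n)^(4n)] = 4n · ln(1 + 113/n) = 4n · (113/n + O(1/n^2)) = 452 + O(1/n) → 452.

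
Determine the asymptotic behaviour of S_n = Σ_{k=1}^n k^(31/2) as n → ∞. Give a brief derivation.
S_n ~ (2/33) · n^(33/2)

Integral comparison: Σ_{k=1}^n k^(31/2) = ∫_0^n x^(31/2) dx + O(n^(31/2)). The integral is n^(1 + 31/2) / (1 + 31/2) = n^((31+2)/2) / ((31+2)/2) = (2/33) · n^(33/2).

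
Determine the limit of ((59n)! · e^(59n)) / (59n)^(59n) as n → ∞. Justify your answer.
lim = ∞

Stirling: (59n)! ~ sqrt(2π·59n) · (59n/e)^(59n). Hence
  (59n)! · e^(59n) / (59n)^(59n) ~ sqrt(2π·59n) = sqrt(2π·59) · sqrt(n) → ∞.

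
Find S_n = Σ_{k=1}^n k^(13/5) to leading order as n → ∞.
S_n ~ (5/18) · n^(18/5)

Integral comparison: Σ_{k=1}^n k^(13/5) = ∫_0^n x^(13/5) dx + O(n^(13/5)). The integral is n^(1 + 13/5) / (1 + 13/5) = n^((13+5)/5) / ((13+5)/5) = (5/18) · n^(18/5).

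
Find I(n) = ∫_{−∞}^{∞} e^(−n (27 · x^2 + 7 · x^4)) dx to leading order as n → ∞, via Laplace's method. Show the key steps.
I(n) ~ sqrt(π/(27n))

φ(x) = 27 · x^2 + 7 · x^4 has its unique global minimum at x* = 0 (since φ'(x) = 54x + 28x^3 = 0 only at x = 0 for real x with both coefficients positive, and φ → ∞ as |x| → ∞). At x* = 0, φ(0) = 0 and φ''(0) = 54. Laplace's method then gives
  I(n) ~ sqrt(2π / (n · φ''(0))) · e^(−n φ(0)) = sqrt(2π / (54n)) = sqrt(π/(27n)).
The 7 · x^4 term contributes only at subleading order (an O(1/n) relative correction).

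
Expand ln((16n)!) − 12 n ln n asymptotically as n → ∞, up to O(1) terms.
ln((16n)!) − 12 n ln n = 4 n ln n + 16(ln 16 − 1) n + (1/2) ln(2π·16n) + O(1/n)

Stirling: ln((16n)!) = 16n ln(16n) − 16n + (1/2) ln(2π·16n) + O(1/n).
Expand 16n ln(16n) = 16n (ln n + ln 16) = 16n ln n + 16n ln 16.
Subtract 12n ln n: leading term is (16 − 12) n ln n = 4 n ln n. The next term is 16n ln 16 − 16n = 16(ln 16 − 1) n. Then the (1/2) ln(2π·16n) correction.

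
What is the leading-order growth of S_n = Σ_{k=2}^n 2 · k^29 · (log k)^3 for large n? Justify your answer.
S_n ~ n^30 · (log n)^3 / 15

By integral comparison, S_n = ∫_1^n 2 · x^29 · (log x)^3 dx + O(n^29 · (log n)^3). For the integral, the leading term of ∫_1^n x^29 (log x)^3 dx is n^30/30 · (log n)^3 (by repeated integration by parts; each step lowers the log-exponent and produces a relatively O(1/log n) correction). Hence S_n ~ n^30 · (log n)^3 / 15.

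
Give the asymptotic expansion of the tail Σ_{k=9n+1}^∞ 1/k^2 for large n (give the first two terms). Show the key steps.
Σ_{k>9n} 1/k^2 = 1/(1 · (9n)) − 1/(2 · (9n)^2) + O(1/(9n)^3)

Compare to the integral: ∫_{9n}^∞ x^(−2) dx = [−x^(−1)/1]_{9n}^∞ = 1/((2−1)·(9n)). The Euler-Maclaurin correction adds −f(9n)/2 = −1/(2·(9n)^2). Euler-Maclaurin then gives
  Σ_{k>9n} 1/k^2 = ∫_{9n}^∞ dx/x^2 − 1/(2·(9n)^2) + O(1/(9n)^3).
(Equivalently this is ζ(2) − Σ_{k≤9n} 1/k^2.)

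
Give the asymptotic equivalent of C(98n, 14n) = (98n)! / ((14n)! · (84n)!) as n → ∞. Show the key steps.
C(98n, 14n) ~ (823543/46656)^(14n) · sqrt(7/(12π·14n))

Write N = 14n. Apply Stirling to each factorial:
  (7N)! ~ sqrt(2π·7N) · (7N/e)^(7N),
  N! ~ sqrt(2π N) · (N/e)^N,
  (6N)! ~ sqrt(2π·6N) · (6N/e)^(6N).
The exponential factors combine to (7N)^(7N) / (N^N · (6N)^(6N)) = 7^(7N)/6^(6N) = (7^7/6^6)^N = (823543/46656)^N.
The square-root prefactors combine to sqrt(2π·7N) / (sqrt(2π N)·sqrt(2π·6N)) = sqrt(7 / (2π·6·N)) = sqrt(7/(12π·14n)).
Substituting N = 14n: C(98n, 14n) ~ (823543/46656)^(14n) · sqrt(7/(12π·14n)).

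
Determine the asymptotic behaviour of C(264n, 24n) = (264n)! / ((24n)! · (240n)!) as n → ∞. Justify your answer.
C(264n, 24n) ~ (285311670611/10000000000)^(24n) · sqrt(11/(20π·24n))

Write N = 24n. Apply Stirling to each factorial:
  (11N)! ~ sqrt(2π·11N) · (11N/e)^(11N),
  N! ~ sqrt(2π N) · (N/e)^N,
  (10N)! ~ sqrt(2π·10N) · (10N/e)^(10N).
The exponential factors combine to (11N)^(11N) / (N^N · (10N)^(10N)) = 11^(11N)/10^(10N) = (11^11/10^10)^N = (285311670611/10000000000)^N.
The square-root prefactors combine to sqrt(2π·11N) / (sqrt(2π N)·sqrt(2π·10N)) = sqrt(11 / (2π·10·N)) = sqrt(11/(20π·24n)).
Substituting N = 24n: C(264n, 24n) ~ (285311670611/10000000000)^(24n) · sqrt(11/(20π·24n)).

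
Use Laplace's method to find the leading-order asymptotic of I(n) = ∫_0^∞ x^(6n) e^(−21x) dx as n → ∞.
I(n) ~ (sqrt(2π·6n) / 21) · (6n/(21e))^(6n)

Write the integrand as exp(6n ln x − 21x) and set f(x) = 6n ln x − 21x. Then f'(x) = 6n/x − 21 = 0 at x* = 6n/21, and f''(x*) = −6n/x*^2 = −21^2/(6n). Laplace's method (interior maximum) gives
  I(n) ~ e^(f(x*)) · sqrt(2π / |f''(x*)|)
        = exp(6n ln(6n/21) − 6n) · sqrt(2π · 6n / 21^2)
        = (6n/21)^(6n) e^(−6n) · sqrt(2π·6n) / 21
        = (sqrt(2π·6n) / 21) · (6n/(21e))^(6n).
This matches Γ(6n+1)/21^(6n+1) with Stirling applied to Γ.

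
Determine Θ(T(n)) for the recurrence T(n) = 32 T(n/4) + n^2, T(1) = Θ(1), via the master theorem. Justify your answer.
T(n) = Θ(n^(log_4 32))

Master theorem: compare f(n) = n^2 to n^(log_4 32) where log_4 32 ≈ 2.500. Since 2 < log_4 32, we have f(n) = O(n^(log_4 32 − ε)) for some ε > 0 — Case 1. Hence T(n) = Θ(n^(log_4 32)).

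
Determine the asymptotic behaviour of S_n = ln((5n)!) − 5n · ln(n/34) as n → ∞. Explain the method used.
S_n ~ 5n · (ln 170 − 1) + O(ln n)

Stirling: ln((5n)!) = 5n ln(5n) − 5n + O(ln n).
  S_n = 5n ln(5n) − 5n − 5n ln(n/34) + O(ln n)
      = 5n ln(5n) − 5n ln n + 5n ln 34 − 5n + O(ln n)
      = 5n ln 5 + 5n ln 34 − 5n + O(ln n)
      = 5n (ln 170 − 1) + O(ln n).
Numerically ln(170) − 1 ≈ 4.1358.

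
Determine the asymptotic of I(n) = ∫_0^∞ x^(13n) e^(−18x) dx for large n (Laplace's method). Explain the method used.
I(n) ~ (sqrt(2π·13n) / 18) · (13n/(18e))^(13n)

Write the integrand as exp(13n ln x − 18x) and set f(x) = 13n ln x − 18x. Then f'(x) = 13n/x − 18 = 0 at x* = 13n/18, and f''(x*) = −13n/x*^2 = −18^2/(13n). Laplace's method (interior maximum) gives
  I(n) ~ e^(f(x*)) · sqrt(2π / |f''(x*)|)
        = exp(13n ln(13n/18) − 13n) · sqrt(2π · 13n / 18^2)
        = (13n/18)^(13n) e^(−13n) · sqrt(2π·13n) / 18
        = (sqrt(2π·13n) / 18) · (13n/(18e))^(13n).
This matches Γ(13n+1)/18^(13n+1) with Stirling applied to Γ.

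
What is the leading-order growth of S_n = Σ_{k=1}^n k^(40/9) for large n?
S_n ~ (9/49) · n^(49/9)

Integral comparison: Σ_{k=1}^n k^(40/9) = ∫_0^n x^(40/9) dx + O(n^(40/9)). The integral is n^(1 + 40/9) / (1 + 40/9) = n^((40+9)/9) / ((40+9)/9) = (9/49) · n^(49/9).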